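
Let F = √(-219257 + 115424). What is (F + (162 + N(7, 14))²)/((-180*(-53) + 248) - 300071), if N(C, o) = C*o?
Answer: -67600/290283 - I*√11537/96761 ≈ -0.23288 - 0.0011101*I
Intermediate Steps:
F = 3*I*√11537 (F = √(-103833) = 3*I*√11537 ≈ 322.23*I)
(F + (162 + N(7, 14))²)/((-180*(-53) + 248) - 300071) = (3*I*√11537 + (162 + 7*14)²)/((-180*(-53) + 248) - 300071) = (3*I*√11537 + (162 + 98)²)/((9540 + 248) - 300071) = (3*I*√11537 + 260²)/(9788 - 300071) = (3*I*√11537 + 67600)/(-290283) = (67600 + 3*I*√11537)*(-1/290283) = -67600/290283 - I*√11537/96761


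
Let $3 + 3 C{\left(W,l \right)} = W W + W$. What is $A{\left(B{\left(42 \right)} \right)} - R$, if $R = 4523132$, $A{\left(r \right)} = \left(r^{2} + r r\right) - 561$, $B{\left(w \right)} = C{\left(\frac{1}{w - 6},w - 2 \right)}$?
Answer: $- \frac{34191287308295}{7558272} \approx -4.5237 \cdot 10^{6}$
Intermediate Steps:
$C{\left(W,l \right)} = -1 + \frac{W}{3} + \frac{W^{2}}{3}$ ($C{\left(W,l \right)} = -1 + \frac{W W + W}{3} = -1 + \frac{W^{2} + W}{3} = -1 + \frac{W + W^{2}}{3} = -1 + \left(\frac{W}{3} + \frac{W^{2}}{3}\right) = -1 + \frac{W}{3} + \frac{W^{2}}{3}$)
$B{\left(w \right)} = -1 + \frac{1}{3 \left(-6 + w\right)} + \frac{1}{3 \left(-6 + w\right)^{2}}$ ($B{\left(w \right)} = -1 + \frac{1}{3 \left(w - 6\right)} + \frac{\left(\frac{1}{w - 6}\right)^{2}}{3} = -1 + \frac{1}{3 \left(-6 + w\right)} + \frac{\left(\frac{1}{-6 + w}\right)^{2}}{3} = -1 + \frac{1}{3 \left(-6 + w\right)} + \frac{1}{3 \left(-6 + w\right)^{2}}$)
$A{\left(r \right)} = -561 + 2 r^{2}$ ($A{\left(r \right)} = \left(r^{2} + r^{2}\right) - 561 = 2 r^{2} - 561 = -561 + 2 r^{2}$)
$A{\left(B{\left(42 \right)} \right)} - R = \left(-561 + 2 \left(\frac{-113 - 3 \cdot 42^{2} + 37 \cdot 42}{3 \left(36 + 42^{2} - 504\right)}\right)^{2}\right) - 4523132 = \left(-561 + 2 \left(\frac{-113 - 5292 + 1554}{3 \left(36 + 1764 - 504\right)}\right)^{2}\right) - 4523132 = \left(-561 + 2 \left(\frac{-113 - 5292 + 1554}{3 \cdot 1296}\right)^{2}\right) - 4523132 = \left(-561 + 2 \left(\frac{1}{3} \cdot \frac{1}{1296} \left(-3851\right)\right)^{2}\right) - 4523132 = \left(-561 + 2 \left(- \frac{3851}{3888}\right)^{2}\right) - 4523132 = \left(-561 + 2 \cdot \frac{14830201}{15116544}\right) - 4523132 = \left(-561 + \frac{14830201}{7558272}\right) - 4523132 = - \frac{4225360391}{7558272} - 4523132 = - \frac{34191287308295}{7558272}$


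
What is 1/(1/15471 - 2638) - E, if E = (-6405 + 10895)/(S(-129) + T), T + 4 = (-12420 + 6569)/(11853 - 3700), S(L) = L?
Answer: 149400498681989/4449378422940 ≈ 33.578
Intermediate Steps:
T = -38463/8153 (T = -4 + (-12420 + 6569)/(11853 - 3700) = -4 - 5851/8153 = -38463/8153 ≈ -4.7177)
E = -3660697/109020 (E = (-6405 + 10895)/(-129 - 38463/8153) = 4490/(-1090200/8153) = 4490*(-8153/1090200) = -3660697/109020 ≈ -33.578)
1/(1/15471 - 2638) - E = 1/(1/15471 - 2638) - 1*(-3660697/109020) = 1/(1/15471 - 2638) + 3660697/109020 = 1/(-40812497/15471) + 3660697/109020 = -15471/40812497 + 3660697/109020 = 149400498681989/4449378422940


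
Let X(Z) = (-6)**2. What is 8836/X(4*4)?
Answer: 2209/9 ≈ 245.44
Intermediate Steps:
X(Z) = 36
8836/X(4*4) = 8836/36 = 8836*(1/36) = 2209/9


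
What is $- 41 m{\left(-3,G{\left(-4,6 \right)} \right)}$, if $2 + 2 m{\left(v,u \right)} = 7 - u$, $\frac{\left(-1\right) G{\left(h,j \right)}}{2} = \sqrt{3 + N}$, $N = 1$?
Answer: $- \frac{369}{2} \approx -184.5$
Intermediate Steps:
$G{\left(h,j \right)} = -4$ ($G{\left(h,j \right)} = - 2 \sqrt{3 + 1} = - 2 \sqrt{4} = \left(-2\right) 2 = -4$)
$m{\left(v,u \right)} = \frac{5}{2} - \frac{u}{2}$ ($m{\left(v,u \right)} = -1 + \frac{7 - u}{2} = -1 - \left(- \frac{7}{2} + \frac{u}{2}\right) = \frac{5}{2} - \frac{u}{2}$)
$- 41 m{\left(-3,G{\left(-4,6 \right)} \right)} = - 41 \left(\frac{5}{2} - -2\right) = - 41 \left(\frac{5}{2} + 2\right) = \left(-41\right) \frac{9}{2} = - \frac{369}{2}$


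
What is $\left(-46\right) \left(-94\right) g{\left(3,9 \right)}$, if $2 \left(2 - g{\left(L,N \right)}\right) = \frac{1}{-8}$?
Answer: $\frac{35673}{4} \approx 8918.3$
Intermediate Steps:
$g{\left(L,N \right)} = \frac{33}{16}$ ($g{\left(L,N \right)} = 2 - \frac{1}{2 \left(-8\right)} = 2 - - \frac{1}{16} = 2 + \frac{1}{16} = \frac{33}{16}$)
$\left(-46\right) \left(-94\right) g{\left(3,9 \right)} = \left(-46\right) \left(-94\right) \frac{33}{16} = 4324 \cdot \frac{33}{16} = \frac{35673}{4}$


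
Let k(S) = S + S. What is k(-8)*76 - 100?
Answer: -1316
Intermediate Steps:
k(S) = 2*S
k(-8)*76 - 100 = (2*(-8))*76 - 100 = -16*76 - 100 = -1216 - 100 = -1316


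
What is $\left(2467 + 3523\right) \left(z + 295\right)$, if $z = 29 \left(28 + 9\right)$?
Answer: $8194320$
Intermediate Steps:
$z = 1073$ ($z = 29 \cdot 37 = 1073$)
$\left(2467 + 3523\right) \left(z + 295\right) = \left(2467 + 3523\right) \left(1073 + 295\right) = 5990 \cdot 1368 = 8194320$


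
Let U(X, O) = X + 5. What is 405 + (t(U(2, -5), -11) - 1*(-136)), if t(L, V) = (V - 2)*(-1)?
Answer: 554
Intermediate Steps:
U(X, O) = 5 + X
t(L, V) = 2 - V (t(L, V) = (-2 + V)*(-1) = 2 - V)
405 + (t(U(2, -5), -11) - 1*(-136)) = 405 + ((2 - 1*(-11)) - 1*(-136)) = 405 + ((2 + 11) + 136) = 405 + (13 + 136) = 405 + 149 = 554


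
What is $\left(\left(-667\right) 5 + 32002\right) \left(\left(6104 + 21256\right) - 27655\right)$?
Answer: $-8456765$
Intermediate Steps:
$\left(\left(-667\right) 5 + 32002\right) \left(\left(6104 + 21256\right) - 27655\right) = \left(-3335 + 32002\right) \left(27360 - 27655\right) = 28667 \left(-295\right) = -8456765$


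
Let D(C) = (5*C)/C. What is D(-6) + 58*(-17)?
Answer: -981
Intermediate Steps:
D(C) = 5
D(-6) + 58*(-17) = 5 + 58*(-17) = 5 - 986 = -981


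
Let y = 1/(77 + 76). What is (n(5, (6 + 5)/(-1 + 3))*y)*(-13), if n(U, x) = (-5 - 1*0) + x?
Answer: -13/306 ≈ -0.042484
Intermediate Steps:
n(U, x) = -5 + x (n(U, x) = (-5 + 0) + x = -5 + x)
y = 1/153 ≈ 0.0065359
(n(5, (6 + 5)/(-1 + 3))*y)*(-13) = ((-5 + (6 + 5)/(-1 + 3))*(1/153))*(-13) = ((-5 + 11/2)*(1/153))*(-13) = ((½)*(1/153))*(-13) = (1/306)*(-13) = -13/306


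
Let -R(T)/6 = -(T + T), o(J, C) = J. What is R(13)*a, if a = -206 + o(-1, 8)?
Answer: -32292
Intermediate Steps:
R(T) = 12*T (R(T) = -(-6)*(T + T) = -(-6)*2*T = -(-12)*T = 12*T)
a = -207 (a = -206 - 1 = -207)
R(13)*a = (12*13)*(-207) = 156*(-207) = -32292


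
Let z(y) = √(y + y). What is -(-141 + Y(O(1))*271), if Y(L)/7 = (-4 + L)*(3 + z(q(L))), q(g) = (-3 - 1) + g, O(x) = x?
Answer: 17214 + 5691*I*√6 ≈ 17214.0 + 13940.0*I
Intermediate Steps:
q(g) = -4 + g
z(y) = √2*√y (z(y) = √(2*y) = √2*√y)
Y(L) = 7*(-4 + L)*(3 + √2*√(-4 + L)) (Y(L) = 7*((-4 + L)*(3 + √2*√(-4 + L))) = 7*(-4 + L)*(3 + √2*√(-4 + L)))
-(-141 + Y(O(1))*271) = -(-141 + (-84 - 28*√(-8 + 2*1) + 21*1 + 7*1*√(-8 + 2*1))*271) = -(-141 + (-84 - 28*√(-8 + 2) + 21 + 7*1*√(-8 + 2))*271) = -(-141 + (-84 - 28*I*√6 + 21 + 7*1*√(-6))*271) = -(-141 + (-84 - 28*I*√6 + 21 + 7*1*(I*√6))*271) = -(-141 + (-84 - 28*I*√6 + 21 + 7*I*√6)*271) = -(-141 + (-63 - 21*I*√6)*271) = -(-141 + (-17073 - 5691*I*√6)) = -(-17214 - 5691*I*√6) = 17214 + 5691*I*√6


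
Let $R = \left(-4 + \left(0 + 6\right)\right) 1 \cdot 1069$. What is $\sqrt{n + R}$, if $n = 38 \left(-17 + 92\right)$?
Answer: $2 \sqrt{1247} \approx 70.626$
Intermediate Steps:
$n = 2850$ ($n = 38 \cdot 75 = 2850$)
$R = 2138$ ($R = \left(-4 + 6\right) 1 \cdot 1069 = 2 \cdot 1 \cdot 1069 = 2 \cdot 1069 = 2138$)
$\sqrt{n + R} = \sqrt{2850 + 2138} = \sqrt{4988} = 2 \sqrt{1247}$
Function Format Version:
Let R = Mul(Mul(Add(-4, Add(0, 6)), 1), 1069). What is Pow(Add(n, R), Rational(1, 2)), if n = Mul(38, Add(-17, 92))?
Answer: Mul(2, Pow(1247, Rational(1, 2))) ≈ 70.626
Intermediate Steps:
n = 2850 (n = Mul(38, 75) = 2850)
R = 2138 (R = Mul(Mul(Add(-4, 6), 1), 1069) = Mul(Mul(2, 1), 1069) = Mul(2, 1069) = 2138)
Pow(Add(n, R), Rational(1, 2)) = Pow(Add(2850, 2138), Rational(1, 2)) = Pow(4988, Rational(1, 2)) = Mul(2, Pow(1247, Rational(1, 2)))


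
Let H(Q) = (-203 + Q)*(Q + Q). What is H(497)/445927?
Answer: 292236/445927 ≈ 0.65534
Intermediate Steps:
H(Q) = 2*Q*(-203 + Q) (H(Q) = (-203 + Q)*(2*Q) = 2*Q*(-203 + Q))
H(497)/445927 = (2*497*(-203 + 497))/445927 = (2*497*294)*(1/445927) = 292236*(1/445927) = 292236/445927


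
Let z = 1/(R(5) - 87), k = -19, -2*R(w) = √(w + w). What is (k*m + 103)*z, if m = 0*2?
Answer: -17922/15133 + 103*√10/15133 ≈ -1.1628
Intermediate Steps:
R(w) = -√2*√w/2 (R(w) = -√(w + w)/2 = -√2*√w/2)
m = 0
z = 1/(-87 - √10/2) (z = 1/(-√2*√5/2 - 87) = 1/(-√10/2 - 87) = 1/(-87 - √10/2) ≈ -0.011289)
(k*m + 103)*z = (-19*0 + 103)*(-174/15133 + √10/15133) = (0 + 103)*(-174/15133 + √10/15133) = 103*(-174/15133 + √10/15133) = -17922/15133 + 103*√10/15133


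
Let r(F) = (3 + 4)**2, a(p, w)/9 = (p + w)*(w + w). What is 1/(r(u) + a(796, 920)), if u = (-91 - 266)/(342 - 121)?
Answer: 1/28417009 ≈ 3.5190e-8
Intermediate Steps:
a(p, w) = 18*w*(p + w) (a(p, w) = 9*((p + w)*(w + w)) = 9*((p + w)*(2*w)) = 9*(2*w*(p + w)) = 18*w*(p + w))
u = -21/13 (u = -357/221 = -357*1/221 = -21/13 ≈ -1.6154)
r(F) = 49 (r(F) = 7**2 = 49)
1/(r(u) + a(796, 920)) = 1/(49 + 18*920*(796 + 920)) = 1/(49 + 18*920*1716) = 1/(49 + 28416960) = 1/28417009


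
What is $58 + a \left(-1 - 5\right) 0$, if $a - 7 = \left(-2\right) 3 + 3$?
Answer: $58$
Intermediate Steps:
$a = 4$ ($a = 7 + \left(\left(-2\right) 3 + 3\right) = 7 + \left(-6 + 3\right) = 7 - 3 = 4$)
$58 + a \left(-1 - 5\right) 0 = 58 + 4 \left(-1 - 5\right) 0 = 58 + 4 \left(\left(-6\right) 0\right) = 58 + 4 \cdot 0 = 58 + 0 = 58$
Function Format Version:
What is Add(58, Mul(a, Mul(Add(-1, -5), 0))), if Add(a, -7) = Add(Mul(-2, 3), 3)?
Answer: 58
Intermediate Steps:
a = 4 (a = Add(7, Add(Mul(-2, 3), 3)) = Add(7, Add(-6, 3)) = Add(7, -3) = 4)
Add(58, Mul(a, Mul(Add(-1, -5), 0))) = Add(58, Mul(4, Mul(Add(-1, -5), 0))) = Add(58, Mul(4, Mul(-6, 0))) = Add(58, Mul(4, 0)) = Add(58, 0) = 58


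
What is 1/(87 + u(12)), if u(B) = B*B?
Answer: 1/231 ≈ 0.0043290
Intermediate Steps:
u(B) = B²
1/(87 + u(12)) = 1/(87 + 12²) = 1/(87 + 144) = 1/231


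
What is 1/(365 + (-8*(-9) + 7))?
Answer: 1/444 ≈ 0.0022523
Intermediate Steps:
1/(365 + (-8*(-9) + 7)) = 1/(365 + (72 + 7)) = 1/(365 + 79) = 1/444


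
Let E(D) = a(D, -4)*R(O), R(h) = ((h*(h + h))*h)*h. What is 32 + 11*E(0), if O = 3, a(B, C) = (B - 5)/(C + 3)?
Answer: 8942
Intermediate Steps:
a(B, C) = (-5 + B)/(3 + C)
R(h) = 2*h⁴ (R(h) = ((h*(2*h))*h)*h = ((2*h²)*h)*h = (2*h³)*h = 2*h⁴)
E(D) = 810 - 162*D (E(D) = ((-5 + D)/(3 - 4))*(2*3⁴) = ((-5 + D)/(-1))*(2*81) = -(-5 + D)*162 = (5 - D)*162 = 810 - 162*D)
32 + 11*E(0) = 32 + 11*(810 - 162*0) = 32 + 11*(810 + 0) = 32 + 11*810 = 32 + 8910 = 8942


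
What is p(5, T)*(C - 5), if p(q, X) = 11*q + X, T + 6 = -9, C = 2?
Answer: -120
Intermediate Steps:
T = -15 (T = -6 - 9 = -15)
p(q, X) = X + 11*q
p(5, T)*(C - 5) = (-15 + 11*5)*(2 - 5) = (-15 + 55)*(-3) = 40*(-3) = -120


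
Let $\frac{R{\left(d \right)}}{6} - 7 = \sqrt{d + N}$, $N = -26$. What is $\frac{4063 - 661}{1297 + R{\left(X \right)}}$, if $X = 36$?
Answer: $\frac{4555278}{1792561} - \frac{20412 \sqrt{10}}{1792561} \approx 2.5052$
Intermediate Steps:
$R{\left(d \right)} = 42 + 6 \sqrt{-26 + d}$ ($R{\left(d \right)} = 42 + 6 \sqrt{d - 26} = 42 + 6 \sqrt{-26 + d}$)
$\frac{4063 - 661}{1297 + R{\left(X \right)}} = \frac{4063 - 661}{1297 + \left(42 + 6 \sqrt{-26 + 36}\right)} = \frac{3402}{1297 + \left(42 + 6 \sqrt{10}\right)} = \frac{3402}{1339 + 6 \sqrt{10}}$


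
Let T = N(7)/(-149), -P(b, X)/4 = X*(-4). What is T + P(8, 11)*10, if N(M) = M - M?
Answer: 1760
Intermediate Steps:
N(M) = 0
P(b, X) = 16*X (P(b, X) = -4*X*(-4) = -(-16)*X = 16*X)
T = 0 (T = 0/(-149) = 0*(-1/149) = 0)
T + P(8, 11)*10 = 0 + (16*11)*10 = 0 + 176*10 = 0 + 1760 = 1760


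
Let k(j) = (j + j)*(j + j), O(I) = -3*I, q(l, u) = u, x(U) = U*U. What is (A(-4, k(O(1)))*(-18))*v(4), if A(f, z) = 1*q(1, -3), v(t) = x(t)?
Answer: 864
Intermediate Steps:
x(U) = U²
v(t) = t²
k(j) = 4*j² (k(j) = (2*j)*(2*j) = 4*j²)
A(f, z) = -3 (A(f, z) = 1*(-3) = -3)
(A(-4, k(O(1)))*(-18))*v(4) = -3*(-18)*4² = 54*16 = 864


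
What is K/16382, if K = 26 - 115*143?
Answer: -16419/16382 ≈ -1.0023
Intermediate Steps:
K = -16419 (K = 26 - 16445 = -16419)
K/16382 = -16419/16382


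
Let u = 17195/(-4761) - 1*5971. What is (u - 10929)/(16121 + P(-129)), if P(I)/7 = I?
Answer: -80478095/72452898 ≈ -1.1108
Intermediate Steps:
u = -28445126/4761 (u = 17195*(-1/4761) - 5971 = -17195/4761 - 5971 = -28445126/4761 ≈ -5974.6)
P(I) = 7*I
(u - 10929)/(16121 + P(-129)) = (-28445126/4761 - 10929)/(16121 + 7*(-129)) = -80478095/(4761*(16121 - 903)) = -80478095/4761/15218 = -80478095/4761*1/15218 = -80478095/72452898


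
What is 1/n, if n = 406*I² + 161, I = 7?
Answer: 1/20055 ≈ 4.9863e-5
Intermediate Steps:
n = 20055 (n = 406*7² + 161 = 406*49 + 161 = 19894 + 161 = 20055)
1/n = 1/20055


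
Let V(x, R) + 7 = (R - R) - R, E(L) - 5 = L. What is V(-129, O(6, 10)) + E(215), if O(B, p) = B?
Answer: 207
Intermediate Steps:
E(L) = 5 + L
V(x, R) = -7 - R (V(x, R) = -7 + ((R - R) - R) = -7 + (0 - R) = -7 - R)
V(-129, O(6, 10)) + E(215) = (-7 - 1*6) + (5 + 215) = (-7 - 6) + 220 = -13 + 220 = 207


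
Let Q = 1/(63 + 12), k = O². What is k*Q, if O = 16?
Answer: 256/75 ≈ 3.4133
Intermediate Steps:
k = 256 (k = 16² = 256)
Q = 1/75 ≈ 0.013333
k*Q = 256*(1/75) = 256/75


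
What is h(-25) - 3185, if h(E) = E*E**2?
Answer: -18810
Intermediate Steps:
h(E) = E**3
h(-25) - 3185 = (-25)**3 - 3185 = -15625 - 3185 = -18810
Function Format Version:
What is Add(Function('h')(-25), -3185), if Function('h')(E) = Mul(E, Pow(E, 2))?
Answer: -18810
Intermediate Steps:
Function('h')(E) = Pow(E, 3)
Add(Function('h')(-25), -3185) = Add(Pow(-25, 3), -3185) = Add(-15625, -3185) = -18810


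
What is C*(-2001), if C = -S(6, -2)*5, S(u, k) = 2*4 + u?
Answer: 140070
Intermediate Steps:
S(u, k) = 8 + u
C = -70 (C = -(8 + 6)*5 = -1*14*5 = -14*5 = -70)
C*(-2001) = -70*(-2001) = 140070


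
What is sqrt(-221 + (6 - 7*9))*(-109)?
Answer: -109*I*sqrt(278) ≈ -1817.4*I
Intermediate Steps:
sqrt(-221 + (6 - 7*9))*(-109) = sqrt(-221 + (6 - 63))*(-109) = sqrt(-221 - 57)*(-109) = sqrt(-278)*(-109) = (I*sqrt(278))*(-109) = -109*I*sqrt(278)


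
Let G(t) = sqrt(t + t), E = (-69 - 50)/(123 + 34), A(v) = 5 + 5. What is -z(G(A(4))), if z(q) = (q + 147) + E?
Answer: -22960/157 - 2*sqrt(5) ≈ -150.71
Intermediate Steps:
A(v) = 10
E = -119/157 ≈ -0.75796
G(t) = sqrt(2)*sqrt(t) (G(t) = sqrt(2*t) = sqrt(2)*sqrt(t))
z(q) = 22960/157 + q (z(q) = (q + 147) - 119/157 = (147 + q) - 119/157 = 22960/157 + q)
-z(G(A(4))) = -(22960/157 + sqrt(2)*sqrt(10)) = -(22960/157 + 2*sqrt(5)) = -22960/157 - 2*sqrt(5)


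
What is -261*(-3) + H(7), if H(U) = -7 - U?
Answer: 769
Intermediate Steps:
-261*(-3) + H(7) = -261*(-3) + (-7 - 1*7) = -29*(-27) + (-7 - 7) = 783 - 14 = 769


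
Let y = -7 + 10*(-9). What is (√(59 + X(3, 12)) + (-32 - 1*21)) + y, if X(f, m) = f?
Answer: -150 + √62 ≈ -142.13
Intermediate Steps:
y = -97 (y = -7 - 90 = -97)
(√(59 + X(3, 12)) + (-32 - 1*21)) + y = (√(59 + 3) + (-32 - 1*21)) - 97 = (√62 + (-32 - 21)) - 97 = (√62 - 53) - 97 = (-53 + √62) - 97 = -150 + √62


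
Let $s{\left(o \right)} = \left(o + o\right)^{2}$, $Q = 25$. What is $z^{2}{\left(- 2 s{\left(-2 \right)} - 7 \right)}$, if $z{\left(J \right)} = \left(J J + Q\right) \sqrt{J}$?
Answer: $-93214524$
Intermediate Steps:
$s{\left(o \right)} = 4 o^{2}$ ($s{\left(o \right)} = \left(2 o\right)^{2} = 4 o^{2}$)
$z{\left(J \right)} = \sqrt{J} \left(25 + J^{2}\right)$ ($z{\left(J \right)} = \left(J J + 25\right) \sqrt{J} = \left(J^{2} + 25\right) \sqrt{J} = \left(25 + J^{2}\right) \sqrt{J} = \sqrt{J} \left(25 + J^{2}\right)$)
$z^{2}{\left(- 2 s{\left(-2 \right)} - 7 \right)} = \left(\sqrt{- 2 \cdot 4 \left(-2\right)^{2} - 7} \left(25 + \left(- 2 \cdot 4 \left(-2\right)^{2} - 7\right)^{2}\right)\right)^{2} = \left(\sqrt{- 2 \cdot 4 \cdot 4 - 7} \left(25 + \left(- 2 \cdot 4 \cdot 4 - 7\right)^{2}\right)\right)^{2} = \left(\sqrt{\left(-2\right) 16 - 7} \left(25 + \left(\left(-2\right) 16 - 7\right)^{2}\right)\right)^{2} = \left(\sqrt{-32 - 7} \left(25 + \left(-32 - 7\right)^{2}\right)\right)^{2} = \left(\sqrt{-39} \left(25 + \left(-39\right)^{2}\right)\right)^{2} = \left(i \sqrt{39} \left(25 + 1521\right)\right)^{2} = \left(i \sqrt{39} \cdot 1546\right)^{2} = \left(1546 i \sqrt{39}\right)^{2} = -93214524$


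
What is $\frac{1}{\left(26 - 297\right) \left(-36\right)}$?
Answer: $\frac{1}{9756} \approx 0.0001025$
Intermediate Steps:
$\frac{1}{\left(26 - 297\right) \left(-36\right)} = \frac{1}{\left(-271\right) \left(-36\right)} = \frac{1}{9756}$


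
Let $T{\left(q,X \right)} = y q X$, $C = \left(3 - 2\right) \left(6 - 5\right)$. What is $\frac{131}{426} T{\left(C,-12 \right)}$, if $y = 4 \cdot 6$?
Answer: $- \frac{6288}{71} \approx -88.563$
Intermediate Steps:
$C = 1$ ($C = 1 \cdot 1 = 1$)
$y = 24$
$T{\left(q,X \right)} = 24 X q$ ($T{\left(q,X \right)} = 24 q X = 24 X q$)
$\frac{131}{426} T{\left(C,-12 \right)} = \frac{131}{426} \cdot 24 \left(-12\right) 1 = 131 \cdot \frac{1}{426} \left(-288\right) = \frac{131}{426} \left(-288\right) = - \frac{6288}{71}$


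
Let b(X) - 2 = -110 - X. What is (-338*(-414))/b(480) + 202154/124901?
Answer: -29521735/124901 ≈ -236.36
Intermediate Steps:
b(X) = -108 - X (b(X) = 2 + (-110 - X) = -108 - X)
(-338*(-414))/b(480) + 202154/124901 = (-338*(-414))/(-108 - 1*480) + 202154/124901 = 139932/(-108 - 480) + 202154*(1/124901) = 139932/(-588) + 202154/124901 = 139932*(-1/588) + 202154/124901 = -11661/49 + 202154/124901 = -29521735/124901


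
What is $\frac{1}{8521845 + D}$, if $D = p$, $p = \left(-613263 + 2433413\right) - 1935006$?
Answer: $\frac{1}{8406989} \approx 1.1895 \cdot 10^{-7}$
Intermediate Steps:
$p = -114856$ ($p = 1820150 - 1935006 = -114856$)
$D = -114856$
$\frac{1}{8521845 + D} = \frac{1}{8521845 - 114856} = \frac{1}{8406989}$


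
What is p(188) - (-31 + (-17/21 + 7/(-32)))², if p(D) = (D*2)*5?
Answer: 385738391/451584 ≈ 854.19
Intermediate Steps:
p(D) = 10*D (p(D) = (2*D)*5 = 10*D)
p(188) - (-31 + (-17/21 + 7/(-32)))² = 10*188 - (-31 + (-17/21 + 7/(-32)))² = 1880 - (-31 + (-17*1/21 + 7*(-1/32)))² = 1880 - (-31 + (-17/21 - 7/32))² = 1880 - (-31 - 691/672)² = 1880 - (-21523/672)² = 1880 - 1*463239529/451584 = 1880 - 463239529/451584 = 385738391/451584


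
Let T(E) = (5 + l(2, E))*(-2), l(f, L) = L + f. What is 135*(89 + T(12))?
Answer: 6885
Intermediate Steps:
T(E) = -14 - 2*E (T(E) = (5 + (E + 2))*(-2) = (5 + (2 + E))*(-2) = (7 + E)*(-2) = -14 - 2*E)
135*(89 + T(12)) = 135*(89 + (-14 - 2*12)) = 135*(89 + (-14 - 24)) = 135*(89 - 38) = 135*51 = 6885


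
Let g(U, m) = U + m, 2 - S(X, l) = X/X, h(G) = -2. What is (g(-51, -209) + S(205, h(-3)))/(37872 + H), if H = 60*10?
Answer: -37/5496 ≈ -0.0067322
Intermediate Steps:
S(X, l) = 1 (S(X, l) = 2 - X/X = 2 - 1*1 = 2 - 1 = 1)
H = 600
(g(-51, -209) + S(205, h(-3)))/(37872 + H) = ((-51 - 209) + 1)/(37872 + 600) = (-260 + 1)/38472 = -259*1/38472 = -37/5496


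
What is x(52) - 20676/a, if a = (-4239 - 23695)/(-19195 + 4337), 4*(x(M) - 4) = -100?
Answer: -153895311/13967 ≈ -11019.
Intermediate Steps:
x(M) = -21 (x(M) = 4 + (¼)*(-100) = 4 - 25 = -21)
a = 13967/7429 (a = -27934/(-14858) = -27934*(-1/14858) = 13967/7429 ≈ 1.8801)
x(52) - 20676/a = -21 - 20676/13967/7429 = -21 - 20676*7429/13967 = -21 - 153602004/13967 = -153895311/13967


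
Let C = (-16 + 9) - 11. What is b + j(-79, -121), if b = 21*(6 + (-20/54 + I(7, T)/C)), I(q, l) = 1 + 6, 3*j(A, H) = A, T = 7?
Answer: 1507/18 ≈ 83.722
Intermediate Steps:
j(A, H) = A/3
I(q, l) = 7
C = -18 (C = -7 - 11 = -18)
b = 1981/18 (b = 21*(6 + (-20/54 + 7/(-18))) = 21*(6 + (-20*1/54 + 7*(-1/18))) = 21*(6 + (-10/27 - 7/18)) = 21*(6 - 41/54) = 21*(283/54) = 1981/18 ≈ 110.06)
b + j(-79, -121) = 1981/18 + (⅓)*(-79) = 1981/18 - 79/3 = 1507/18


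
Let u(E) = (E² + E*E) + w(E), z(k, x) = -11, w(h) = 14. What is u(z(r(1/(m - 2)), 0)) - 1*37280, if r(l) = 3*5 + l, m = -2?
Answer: -37024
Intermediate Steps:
r(l) = 15 + l
u(E) = 14 + 2*E² (u(E) = (E² + E*E) + 14 = (E² + E²) + 14 = 2*E² + 14 = 14 + 2*E²)
u(z(r(1/(m - 2)), 0)) - 1*37280 = (14 + 2*(-11)²) - 1*37280 = (14 + 2*121) - 37280 = (14 + 242) - 37280 = 256 - 37280 = -37024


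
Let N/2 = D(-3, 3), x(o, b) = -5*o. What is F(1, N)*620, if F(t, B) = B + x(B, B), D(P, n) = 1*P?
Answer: 14880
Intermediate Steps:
D(P, n) = P
N = -6 (N = 2*(-3) = -6)
F(t, B) = -4*B (F(t, B) = B - 5*B = -4*B)
F(1, N)*620 = -4*(-6)*620 = 24*620 = 14880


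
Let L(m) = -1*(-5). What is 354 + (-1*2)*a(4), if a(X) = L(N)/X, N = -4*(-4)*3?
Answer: 703/2 ≈ 351.50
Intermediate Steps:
N = 48 (N = 16*3 = 48)
L(m) = 5
a(X) = 5/X
354 + (-1*2)*a(4) = 354 + (-1*2)*(5/4) = 354 - 10/4 = 354 - 2*5/4 = 354 - 5/2 = 703/2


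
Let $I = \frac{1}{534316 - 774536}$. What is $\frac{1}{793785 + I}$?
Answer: $\frac{240220}{190683032699} \approx 1.2598 \cdot 10^{-6}$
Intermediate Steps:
$I = - \frac{1}{240220}$ ($I = \frac{1}{-240220} = - \frac{1}{240220} \approx -4.1629 \cdot 10^{-6}$)
$\frac{1}{793785 + I} = \frac{1}{793785 - \frac{1}{240220}} = \frac{1}{\frac{190683032699}{240220}} = \frac{240220}{190683032699}$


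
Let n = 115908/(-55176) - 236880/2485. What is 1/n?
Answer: -326458/31805053 ≈ -0.010264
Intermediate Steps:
n = -31805053/326458 (n = 115908*(-1/55176) - 236880*1/2485 = -9659/4598 - 6768/71 = -31805053/326458 ≈ -97.425)
1/n = 1/(-31805053/326458) = -326458/31805053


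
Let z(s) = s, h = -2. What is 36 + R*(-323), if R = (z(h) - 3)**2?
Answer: -8039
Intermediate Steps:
R = 25 (R = (-2 - 3)**2 = (-5)**2 = 25)
36 + R*(-323) = 36 + 25*(-323) = 36 - 8075 = -8039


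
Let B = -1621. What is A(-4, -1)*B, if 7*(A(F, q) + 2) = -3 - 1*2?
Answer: 30799/7 ≈ 4399.9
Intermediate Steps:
A(F, q) = -19/7 (A(F, q) = -2 + (-3 - 1*2)/7 = -2 + (-3 - 2)/7 = -2 + (⅐)*(-5) = -2 - 5/7 = -19/7)
A(-4, -1)*B = -19/7*(-1621) = 30799/7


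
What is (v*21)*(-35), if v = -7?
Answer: 5145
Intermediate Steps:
(v*21)*(-35) = -7*21*(-35) = -147*(-35) = 5145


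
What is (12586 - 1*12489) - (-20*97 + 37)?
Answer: 2000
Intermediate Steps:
(12586 - 1*12489) - (-20*97 + 37) = (12586 - 12489) - (-1940 + 37) = 97 - 1*(-1903) = 97 + 1903 = 2000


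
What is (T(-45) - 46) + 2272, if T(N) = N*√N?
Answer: 2226 - 135*I*√5 ≈ 2226.0 - 301.87*I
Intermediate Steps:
T(N) = N^(3/2)
(T(-45) - 46) + 2272 = ((-45)^(3/2) - 46) + 2272 = (-135*I*√5 - 46) + 2272 = (-46 - 135*I*√5) + 2272 = 2226 - 135*I*√5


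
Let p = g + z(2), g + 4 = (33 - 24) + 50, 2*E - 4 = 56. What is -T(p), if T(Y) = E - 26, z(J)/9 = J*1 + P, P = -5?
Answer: -4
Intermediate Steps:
E = 30 (E = 2 + (½)*56 = 2 + 28 = 30)
g = 55 (g = -4 + ((33 - 24) + 50) = -4 + (9 + 50) = -4 + 59 = 55)
z(J) = -45 + 9*J (z(J) = 9*(J*1 - 5) = 9*(J - 5) = 9*(-5 + J) = -45 + 9*J)
p = 28 (p = 55 + (-45 + 9*2) = 55 + (-45 + 18) = 55 - 27 = 28)
T(Y) = 4 (T(Y) = 30 - 26 = 4)
-T(p) = -1*4 = -4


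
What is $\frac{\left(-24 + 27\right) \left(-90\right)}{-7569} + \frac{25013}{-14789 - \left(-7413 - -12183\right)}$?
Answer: $- \frac{20449163}{16449119} \approx -1.2432$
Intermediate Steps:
$\frac{\left(-24 + 27\right) \left(-90\right)}{-7569} + \frac{25013}{-14789 - \left(-7413 - -12183\right)} = 3 \left(-90\right) \left(- \frac{1}{7569}\right) + \frac{25013}{-14789 - \left(-7413 + 12183\right)} = \left(-270\right) \left(- \frac{1}{7569}\right) + \frac{25013}{-14789 - 4770} = \frac{30}{841} + \frac{25013}{-14789 - 4770} = \frac{30}{841} + \frac{25013}{-19559} = \frac{30}{841} + 25013 \left(- \frac{1}{19559}\right) = \frac{30}{841} - \frac{25013}{19559} = - \frac{20449163}{16449119}$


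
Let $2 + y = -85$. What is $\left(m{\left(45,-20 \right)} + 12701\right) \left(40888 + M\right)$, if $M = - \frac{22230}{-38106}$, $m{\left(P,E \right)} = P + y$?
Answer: $\frac{1095777357329}{2117} \approx 5.1761 \cdot 10^{8}$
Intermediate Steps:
$y = -87$ ($y = -2 - 85 = -87$)
$m{\left(P,E \right)} = -87 + P$ ($m{\left(P,E \right)} = P - 87 = -87 + P$)
$M = \frac{1235}{2117}$ ($M = \left(-22230\right) \left(- \frac{1}{38106}\right) = \frac{1235}{2117} \approx 0.58337$)
$\left(m{\left(45,-20 \right)} + 12701\right) \left(40888 + M\right) = \left(\left(-87 + 45\right) + 12701\right) \left(40888 + \frac{1235}{2117}\right) = \left(-42 + 12701\right) \frac{86561131}{2117} = 12659 \cdot \frac{86561131}{2117} = \frac{1095777357329}{2117}$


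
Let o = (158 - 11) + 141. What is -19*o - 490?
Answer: -5962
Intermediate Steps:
o = 288 (o = 147 + 141 = 288)
-19*o - 490 = -19*288 - 490 = -5472 - 490 = -5962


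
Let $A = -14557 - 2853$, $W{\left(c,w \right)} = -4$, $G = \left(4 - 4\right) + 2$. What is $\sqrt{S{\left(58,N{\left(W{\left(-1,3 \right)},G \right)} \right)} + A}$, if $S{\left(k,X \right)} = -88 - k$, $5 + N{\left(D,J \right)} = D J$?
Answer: $2 i \sqrt{4389} \approx 132.5 i$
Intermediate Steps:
$G = 2$ ($G = 0 + 2 = 2$)
$N{\left(D,J \right)} = -5 + D J$
$A = -17410$
$\sqrt{S{\left(58,N{\left(W{\left(-1,3 \right)},G \right)} \right)} + A} = \sqrt{\left(-88 - 58\right) - 17410} = \sqrt{-146 - 17410} = \sqrt{-17556} = 2 i \sqrt{4389}$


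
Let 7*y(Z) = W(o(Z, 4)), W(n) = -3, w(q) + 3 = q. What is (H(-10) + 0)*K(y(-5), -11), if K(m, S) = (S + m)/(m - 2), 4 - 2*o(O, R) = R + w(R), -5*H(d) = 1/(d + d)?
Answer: 4/85 ≈ 0.047059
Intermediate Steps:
H(d) = -1/(10*d) (H(d) = -1/(5*(d + d)) = -1/(2*d)/5 = -1/(10*d))
w(q) = -3 + q
o(O, R) = 7/2 - R (o(O, R) = 2 - (R + (-3 + R))/2 = 2 - (-3 + 2*R)/2 = 2 + (3/2 - R) = 7/2 - R)
y(Z) = -3/7 (y(Z) = (⅐)*(-3) = -3/7)
K(m, S) = (S + m)/(-2 + m)
(H(-10) + 0)*K(y(-5), -11) = (-⅒/(-10) + 0)*((-11 - 3/7)/(-2 - 3/7)) = (-⅒*(-⅒) + 0)*(-80/7/(-17/7)) = (1/100 + 0)*(-7/17*(-80/7)) = (1/100)*(80/17) = 4/85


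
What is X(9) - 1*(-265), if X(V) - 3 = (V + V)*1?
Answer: 286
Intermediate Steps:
X(V) = 3 + 2*V (X(V) = 3 + (V + V)*1 = 3 + (2*V)*1 = 3 + 2*V)
X(9) - 1*(-265) = (3 + 2*9) - 1*(-265) = (3 + 18) + 265 = 21 + 265 = 286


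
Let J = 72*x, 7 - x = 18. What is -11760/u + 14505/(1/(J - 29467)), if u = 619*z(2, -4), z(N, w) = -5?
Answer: -271683303753/619 ≈ -4.3891e+8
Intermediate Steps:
x = -11 (x = 7 - 1*18 = 7 - 18 = -11)
J = -792 (J = 72*(-11) = -792)
u = -3095 (u = 619*(-5) = -3095)
-11760/u + 14505/(1/(J - 29467)) = -11760/(-3095) + 14505/(1/(-792 - 29467)) = -11760*(-1/3095) + 14505/(1/(-30259)) = 2352/619 + 14505/(-1/30259) = 2352/619 + 14505*(-30259) = 2352/619 - 438906795 = -271683303753/619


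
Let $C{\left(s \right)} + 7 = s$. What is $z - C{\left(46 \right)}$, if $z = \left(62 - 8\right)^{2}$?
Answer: $2877$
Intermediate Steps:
$z = 2916$ ($z = 54^{2} = 2916$)
$C{\left(s \right)} = -7 + s$
$z - C{\left(46 \right)} = 2916 - \left(-7 + 46\right) = 2916 - 39 = 2877$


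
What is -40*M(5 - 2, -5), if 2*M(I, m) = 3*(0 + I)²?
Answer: -540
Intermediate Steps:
M(I, m) = 3*I²/2 (M(I, m) = (3*(0 + I)²)/2 = (3*I²)/2 = 3*I²/2)
-40*M(5 - 2, -5) = -60*(5 - 2)² = -60*3² = -60*9 = -40*27/2 = -540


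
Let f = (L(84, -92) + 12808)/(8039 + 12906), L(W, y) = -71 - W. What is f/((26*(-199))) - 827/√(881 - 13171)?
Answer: -12653/108369430 + 827*I*√12290/12290 ≈ -0.00011676 + 7.4598*I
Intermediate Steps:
f = 12653/20945 (f = ((-71 - 1*84) + 12808)/(8039 + 12906) = ((-71 - 84) + 12808)/20945 = (-155 + 12808)*(1/20945) = 12653*(1/20945) = 12653/20945 ≈ 0.60411)
f/((26*(-199))) - 827/√(881 - 13171) = 12653/(20945*((26*(-199)))) - 827/√(881 - 13171) = (12653/20945)/(-5174) - 827*(-I*√12290/12290) = (12653/20945)*(-1/5174) - 827*(-I*√12290/12290) = -12653/108369430 - (-827)*I*√12290/12290 = -12653/108369430 + 827*I*√12290/12290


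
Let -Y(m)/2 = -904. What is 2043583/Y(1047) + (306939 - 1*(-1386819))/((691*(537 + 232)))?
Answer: 1088979405421/960733232 ≈ 1133.5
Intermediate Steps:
Y(m) = 1808 (Y(m) = -2*(-904) = 1808)
2043583/Y(1047) + (306939 - 1*(-1386819))/((691*(537 + 232))) = 2043583/1808 + (306939 - 1*(-1386819))/((691*(537 + 232))) = 2043583*(1/1808) + (306939 + 1386819)/((691*769)) = 2043583/1808 + 1693758/531379 = 1088979405421/960733232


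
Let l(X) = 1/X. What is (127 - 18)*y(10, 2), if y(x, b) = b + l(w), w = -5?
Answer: 981/5 ≈ 196.20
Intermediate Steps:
y(x, b) = -1/5 + b (y(x, b) = b + 1/(-5) = b - 1/5 = -1/5 + b)
(127 - 18)*y(10, 2) = (127 - 18)*(-1/5 + 2) = 109*(9/5) = 981/5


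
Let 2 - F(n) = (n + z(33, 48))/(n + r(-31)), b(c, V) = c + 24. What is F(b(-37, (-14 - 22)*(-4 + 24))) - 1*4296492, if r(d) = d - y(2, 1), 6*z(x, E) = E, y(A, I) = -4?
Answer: -34371921/8 ≈ -4.2965e+6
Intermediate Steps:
z(x, E) = E/6
r(d) = 4 + d (r(d) = d - 1*(-4) = d + 4 = 4 + d)
b(c, V) = 24 + c
F(n) = 2 - (8 + n)/(-27 + n) (F(n) = 2 - (n + (⅙)*48)/(n + (4 - 31)) = 2 - (n + 8)/(n - 27) = 2 - (8 + n)/(-27 + n))
F(b(-37, (-14 - 22)*(-4 + 24))) - 1*4296492 = (-62 + (24 - 37))/(-27 + (24 - 37)) - 1*4296492 = (-62 - 13)/(-27 - 13) - 4296492 = -75/(-40) - 4296492 = -1/40*(-75) - 4296492 = 15/8 - 4296492 = -34371921/8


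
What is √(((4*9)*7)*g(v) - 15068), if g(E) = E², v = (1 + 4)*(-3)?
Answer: 4*√2602 ≈ 204.04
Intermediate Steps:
v = -15 (v = 5*(-3) = -15)
√(((4*9)*7)*g(v) - 15068) = √(((4*9)*7)*(-15)² - 15068) = √((36*7)*225 - 15068) = √(252*225 - 15068) = √(56700 - 15068) = √41632 = 4*√2602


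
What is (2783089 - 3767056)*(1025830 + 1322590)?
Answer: -2310767782140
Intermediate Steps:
(2783089 - 3767056)*(1025830 + 1322590) = -983967*2348420 = -2310767782140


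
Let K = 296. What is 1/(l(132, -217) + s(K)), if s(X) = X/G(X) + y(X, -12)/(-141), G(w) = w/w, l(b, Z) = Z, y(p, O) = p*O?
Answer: 47/4897 ≈ 0.0095977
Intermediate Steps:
y(p, O) = O*p
G(w) = 1
s(X) = 51*X/47 (s(X) = X/1 - 12*X/(-141) = X*1 - 12*X*(-1/141) = X + 4*X/47 = 51*X/47)
1/(l(132, -217) + s(K)) = 1/(-217 + (51/47)*296) = 1/(-217 + 15096/47) = 1/(4897/47) = 47/4897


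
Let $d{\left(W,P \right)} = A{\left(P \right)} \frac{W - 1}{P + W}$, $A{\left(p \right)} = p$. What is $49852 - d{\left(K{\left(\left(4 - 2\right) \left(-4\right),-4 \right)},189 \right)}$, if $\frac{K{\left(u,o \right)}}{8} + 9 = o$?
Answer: $\frac{851453}{17} \approx 50086.0$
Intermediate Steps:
$K{\left(u,o \right)} = -72 + 8 o$
$d{\left(W,P \right)} = \frac{P \left(-1 + W\right)}{P + W}$ ($d{\left(W,P \right)} = P \frac{W - 1}{P + W} = P \frac{-1 + W}{P + W} = \frac{P \left(-1 + W\right)}{P + W}$)
$49852 - d{\left(K{\left(\left(4 - 2\right) \left(-4\right),-4 \right)},189 \right)} = 49852 - \frac{189 \left(-1 + \left(-72 + 8 \left(-4\right)\right)\right)}{189 + \left(-72 + 8 \left(-4\right)\right)} = 49852 - \frac{189 \left(-1 - 104\right)}{189 - 104} = 49852 - 189 \cdot \frac{1}{85} \left(-105\right) = 49852 - - \frac{3969}{17} = 49852 + \frac{3969}{17} = \frac{851453}{17}$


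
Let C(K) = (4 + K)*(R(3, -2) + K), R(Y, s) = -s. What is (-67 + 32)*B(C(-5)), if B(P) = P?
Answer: -105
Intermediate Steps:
C(K) = (2 + K)*(4 + K) (C(K) = (4 + K)*(-1*(-2) + K) = (4 + K)*(2 + K) = (2 + K)*(4 + K))
(-67 + 32)*B(C(-5)) = (-67 + 32)*(8 + (-5)² + 6*(-5)) = -35*(8 + 25 - 30) = -35*3 = -105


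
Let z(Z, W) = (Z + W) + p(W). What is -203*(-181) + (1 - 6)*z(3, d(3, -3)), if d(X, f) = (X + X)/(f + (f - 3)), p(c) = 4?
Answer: 110134/3 ≈ 36711.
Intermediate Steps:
d(X, f) = 2*X/(-3 + 2*f) (d(X, f) = (2*X)/(f + (-3 + f)) = (2*X)/(-3 + 2*f) = 2*X/(-3 + 2*f))
z(Z, W) = 4 + W + Z (z(Z, W) = (Z + W) + 4 = (W + Z) + 4 = 4 + W + Z)
-203*(-181) + (1 - 6)*z(3, d(3, -3)) = -203*(-181) + (1 - 6)*(4 + 2*3/(-3 + 2*(-3)) + 3) = 36743 - 5*(4 + 2*3/(-3 - 6) + 3) = 36743 - 5*(4 + 2*3/(-9) + 3) = 36743 - 5*(4 + 2*3*(-1/9) + 3) = 36743 - 5*(4 - 2/3 + 3) = 36743 - 5*19/3 = 36743 - 95/3 = 110134/3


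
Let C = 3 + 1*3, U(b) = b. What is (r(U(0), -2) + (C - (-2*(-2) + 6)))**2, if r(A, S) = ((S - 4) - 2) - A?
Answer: 144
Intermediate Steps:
r(A, S) = -6 + S - A (r(A, S) = ((-4 + S) - 2) - A = (-6 + S) - A = -6 + S - A)
C = 6 (C = 3 + 3 = 6)
(r(U(0), -2) + (C - (-2*(-2) + 6)))**2 = ((-6 - 2 - 1*0) + (6 - (-2*(-2) + 6)))**2 = ((-6 - 2 + 0) + (6 - (4 + 6)))**2 = (-8 + (6 - 1*10))**2 = (-8 + (6 - 10))**2 = (-8 - 4)**2 = (-12)**2 = 144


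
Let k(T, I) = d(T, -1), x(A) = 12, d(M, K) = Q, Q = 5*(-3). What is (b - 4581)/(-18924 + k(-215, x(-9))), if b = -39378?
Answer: 14653/6313 ≈ 2.3211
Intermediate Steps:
Q = -15
d(M, K) = -15
k(T, I) = -15
(b - 4581)/(-18924 + k(-215, x(-9))) = (-39378 - 4581)/(-18924 - 15) = -43959/(-18939) = -43959*(-1/18939) = 14653/6313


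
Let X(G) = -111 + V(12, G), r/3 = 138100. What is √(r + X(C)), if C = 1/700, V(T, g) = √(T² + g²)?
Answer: √(2029526100 + 7*√70560001)/70 ≈ 643.58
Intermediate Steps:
r = 414300 (r = 3*138100 = 414300)
C = 1/700 ≈ 0.0014286
X(G) = -111 + √(144 + G²) (X(G) = -111 + √(12² + G²) = -111 + √(144 + G²))
√(r + X(C)) = √(414300 + (-111 + √(144 + (1/700)²))) = √(414300 + (-111 + √(144 + 1/490000))) = √(414300 + (-111 + √(70560001/490000))) = √(414300 + (-111 + √70560001/700)) = √(414189 + √70560001/700)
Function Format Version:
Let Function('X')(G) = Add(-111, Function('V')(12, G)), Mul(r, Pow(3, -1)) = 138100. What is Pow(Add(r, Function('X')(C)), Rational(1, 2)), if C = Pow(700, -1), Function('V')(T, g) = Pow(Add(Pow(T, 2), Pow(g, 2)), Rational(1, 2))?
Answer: Mul(Rational(1, 70), Pow(Add(2029526100, Mul(7, Pow(70560001, Rational(1, 2)))), Rational(1, 2))) ≈ 643.58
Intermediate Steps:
r = 414300 (r = Mul(3, 138100) = 414300)
C = Rational(1, 700) ≈ 0.0014286
Function('X')(G) = Add(-111, Pow(Add(144, Pow(G, 2)), Rational(1, 2))) (Function('X')(G) = Add(-111, Pow(Add(Pow(12, 2), Pow(G, 2)), Rational(1, 2))) = Add(-111, Pow(Add(144, Pow(G, 2)), Rational(1, 2))))
Pow(Add(r, Function('X')(C)), Rational(1, 2)) = Pow(Add(414300, Add(-111, Pow(Add(144, Pow(Rational(1, 700), 2)), Rational(1, 2)))), Rational(1, 2)) = Pow(Add(414300, Add(-111, Pow(Add(144, Rational(1, 490000)), Rational(1, 2)))), Rational(1, 2)) = Pow(Add(414300, Add(-111, Pow(Rational(70560001, 490000), Rational(1, 2)))), Rational(1, 2)) = Pow(Add(414300, Add(-111, Mul(Rational(1, 700), Pow(70560001, Rational(1, 2))))), Rational(1, 2)) = Pow(Add(414189, Mul(Rational(1, 700), Pow(70560001, Rational(1, 2)))), Rational(1, 2))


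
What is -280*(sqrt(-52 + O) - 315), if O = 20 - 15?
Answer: 88200 - 280*I*sqrt(47) ≈ 88200.0 - 1919.6*I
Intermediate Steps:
O = 5
-280*(sqrt(-52 + O) - 315) = -280*(sqrt(-52 + 5) - 315) = -280*(sqrt(-47) - 315) = -280*(I*sqrt(47) - 315) = -280*(-315 + I*sqrt(47)) = -(-88200 + 280*I*sqrt(47)) = 88200 - 280*I*sqrt(47)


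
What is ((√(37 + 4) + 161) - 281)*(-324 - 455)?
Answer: 93480 - 779*√41 ≈ 88492.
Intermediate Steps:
((√(37 + 4) + 161) - 281)*(-324 - 455) = ((√41 + 161) - 281)*(-779) = ((161 + √41) - 281)*(-779) = (-120 + √41)*(-779) = 93480 - 779*√41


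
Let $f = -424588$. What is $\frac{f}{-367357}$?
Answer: $\frac{424588}{367357} \approx 1.1558$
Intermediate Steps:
$\frac{f}{-367357} = - \frac{424588}{-367357} = \left(-424588\right) \left(- \frac{1}{367357}\right) = \frac{424588}{367357}$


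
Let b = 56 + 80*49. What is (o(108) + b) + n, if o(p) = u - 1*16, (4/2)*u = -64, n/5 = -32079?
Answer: -156467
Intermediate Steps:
n = -160395 (n = 5*(-32079) = -160395)
u = -32 (u = (½)*(-64) = -32)
o(p) = -48 (o(p) = -32 - 1*16 = -32 - 16 = -48)
b = 3976 (b = 56 + 3920 = 3976)
(o(108) + b) + n = (-48 + 3976) - 160395 = 3928 - 160395 = -156467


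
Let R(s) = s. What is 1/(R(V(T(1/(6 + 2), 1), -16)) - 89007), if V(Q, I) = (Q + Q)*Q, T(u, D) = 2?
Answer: -1/88999 ≈ -1.1236e-5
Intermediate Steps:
V(Q, I) = 2*Q² (V(Q, I) = (2*Q)*Q = 2*Q²)
1/(R(V(T(1/(6 + 2), 1), -16)) - 89007) = 1/(2*2² - 89007) = 1/(2*4 - 89007) = 1/(8 - 89007) = 1/(-88999) = -1/88999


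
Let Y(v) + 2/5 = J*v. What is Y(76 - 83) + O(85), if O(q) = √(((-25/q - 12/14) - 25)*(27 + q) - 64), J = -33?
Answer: 1153/5 + 8*I*√13515/17 ≈ 230.6 + 54.708*I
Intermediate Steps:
Y(v) = -⅖ - 33*v
O(q) = √(-64 + (27 + q)*(-181/7 - 25/q)) (O(q) = √(((-25/q - 12*1/14) - 25)*(27 + q) - 64) = √(((-25/q - 6/7) - 25)*(27 + q) - 64) = √(((-6/7 - 25/q) - 25)*(27 + q) - 64) = √((-181/7 - 25/q)*(27 + q) - 64) = √((27 + q)*(-181/7 - 25/q) - 64) = √(-64 + (27 + q)*(-181/7 - 25/q)))
Y(76 - 83) + O(85) = (-⅖ - 33*(76 - 83)) + √(-38570 - 33075/85 - 1267*85)/7 = (-⅖ - 33*(-7)) + √(-38570 - 33075*1/85 - 107695)/7 = (-⅖ + 231) + √(-38570 - 6615/17 - 107695)/7 = 1153/5 + √(-2493120/17)/7 = 1153/5 + (56*I*√13515/17)/7 = 1153/5 + 8*I*√13515/17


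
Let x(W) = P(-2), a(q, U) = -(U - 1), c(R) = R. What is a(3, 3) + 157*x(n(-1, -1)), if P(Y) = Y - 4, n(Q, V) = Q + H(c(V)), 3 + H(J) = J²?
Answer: -944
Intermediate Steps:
H(J) = -3 + J²
n(Q, V) = -3 + Q + V² (n(Q, V) = Q + (-3 + V²) = -3 + Q + V²)
P(Y) = -4 + Y
a(q, U) = 1 - U (a(q, U) = -(-1 + U) = 1 - U)
x(W) = -6 (x(W) = -4 - 2 = -6)
a(3, 3) + 157*x(n(-1, -1)) = (1 - 1*3) + 157*(-6) = (1 - 3) - 942 = -2 - 942 = -944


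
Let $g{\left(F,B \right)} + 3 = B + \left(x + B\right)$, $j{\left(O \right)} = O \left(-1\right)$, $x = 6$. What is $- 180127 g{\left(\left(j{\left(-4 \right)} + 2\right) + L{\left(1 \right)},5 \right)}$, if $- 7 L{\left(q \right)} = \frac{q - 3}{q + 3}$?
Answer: $-2341651$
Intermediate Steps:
$j{\left(O \right)} = - O$
$L{\left(q \right)} = - \frac{-3 + q}{7 \left(3 + q\right)}$ ($L{\left(q \right)} = - \frac{\left(q - 3\right) \frac{1}{q + 3}}{7} = - \frac{\left(-3 + q\right) \frac{1}{3 + q}}{7} = - \frac{\frac{1}{3 + q} \left(-3 + q\right)}{7} = - \frac{-3 + q}{7 \left(3 + q\right)}$)
$g{\left(F,B \right)} = 3 + 2 B$ ($g{\left(F,B \right)} = -3 + \left(B + \left(6 + B\right)\right) = -3 + \left(6 + 2 B\right) = 3 + 2 B$)
$- 180127 g{\left(\left(j{\left(-4 \right)} + 2\right) + L{\left(1 \right)},5 \right)} = - 180127 \left(3 + 2 \cdot 5\right) = - 180127 \left(3 + 10\right) = \left(-180127\right) 13 = -2341651$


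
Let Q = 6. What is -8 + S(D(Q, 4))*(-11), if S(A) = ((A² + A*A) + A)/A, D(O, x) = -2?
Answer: 25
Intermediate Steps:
S(A) = (A + 2*A²)/A (S(A) = ((A² + A²) + A)/A = (2*A² + A)/A = (A + 2*A²)/A)
-8 + S(D(Q, 4))*(-11) = -8 + (1 + 2*(-2))*(-11) = -8 + (1 - 4)*(-11) = -8 - 3*(-11) = -8 + 33 = 25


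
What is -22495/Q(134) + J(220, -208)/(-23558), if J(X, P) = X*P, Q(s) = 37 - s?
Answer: 267187965/1142563 ≈ 233.85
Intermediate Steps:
J(X, P) = P*X
-22495/Q(134) + J(220, -208)/(-23558) = -22495/(37 - 1*134) - 208*220/(-23558) = -22495/(37 - 134) - 45760*(-1/23558) = -22495/(-97) + 22880/11779 = -22495*(-1/97) + 22880/11779 = 22495/97 + 22880/11779 = 267187965/1142563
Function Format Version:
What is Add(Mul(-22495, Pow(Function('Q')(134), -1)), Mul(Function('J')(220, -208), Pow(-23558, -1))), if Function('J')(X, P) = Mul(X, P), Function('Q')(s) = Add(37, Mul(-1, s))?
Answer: Rational(267187965, 1142563) ≈ 233.85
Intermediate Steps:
Function('J')(X, P) = Mul(P, X)
Add(Mul(-22495, Pow(Function('Q')(134), -1)), Mul(Function('J')(220, -208), Pow(-23558, -1))) = Add(Mul(-22495, Pow(Add(37, Mul(-1, 134)), -1)), Mul(Mul(-208, 220), Pow(-23558, -1))) = Add(Mul(-22495, Pow(Add(37, -134), -1)), Mul(-45760, Rational(-1, 23558))) = Add(Mul(-22495, Pow(-97, -1)), Rational(22880, 11779)) = Add(Mul(-22495, Rational(-1, 97)), Rational(22880, 11779)) = Add(Rational(22495, 97), Rational(22880, 11779)) = Rational(267187965, 1142563)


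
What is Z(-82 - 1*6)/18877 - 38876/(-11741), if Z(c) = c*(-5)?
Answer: 739028292/221634857 ≈ 3.3344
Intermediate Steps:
Z(c) = -5*c
Z(-82 - 1*6)/18877 - 38876/(-11741) = -5*(-82 - 1*6)/18877 - 38876/(-11741) = -5*(-82 - 6)*(1/18877) - 38876*(-1/11741) = -5*(-88)*(1/18877) + 38876/11741 = 440*(1/18877) + 38876/11741 = 440/18877 + 38876/11741 = 739028292/221634857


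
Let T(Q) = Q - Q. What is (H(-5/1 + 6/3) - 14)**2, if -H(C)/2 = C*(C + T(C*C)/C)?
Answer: 1024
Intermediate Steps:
T(Q) = 0
H(C) = -2*C**2 (H(C) = -2*C*(C + 0/C) = -2*C*(C + 0) = -2*C*C = -2*C**2)
(H(-5/1 + 6/3) - 14)**2 = (-2*(-5/1 + 6/3)**2 - 14)**2 = (-2*(-5*1 + 6*(1/3))**2 - 14)**2 = (-2*(-5 + 2)**2 - 14)**2 = (-2*(-3)**2 - 14)**2 = (-2*9 - 14)**2 = (-18 - 14)**2 = (-32)**2 = 1024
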